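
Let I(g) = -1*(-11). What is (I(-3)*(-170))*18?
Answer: -33660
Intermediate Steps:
I(g) = 11
(I(-3)*(-170))*18 = (11*(-170))*18 = -1870*18 = -33660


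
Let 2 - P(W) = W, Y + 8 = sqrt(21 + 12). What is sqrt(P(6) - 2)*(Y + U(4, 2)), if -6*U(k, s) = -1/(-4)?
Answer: I*sqrt(6)*(-193/24 + sqrt(33)) ≈ -5.6267*I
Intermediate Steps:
Y = -8 + sqrt(33) (Y = -8 + sqrt(21 + 12) = -8 + sqrt(33) ≈ -2.2554)
P(W) = 2 - W
U(k, s) = -1/24 (U(k, s) = -(-1)/(6*(-4)) = -(-1)*(-1)/(6*4) = -1/6*1/4 = -1/24)
sqrt(P(6) - 2)*(Y + U(4, 2)) = sqrt((2 - 1*6) - 2)*((-8 + sqrt(33)) - 1/24) = sqrt((2 - 6) - 2)*(-193/24 + sqrt(33)) = sqrt(-4 - 2)*(-193/24 + sqrt(33)) = sqrt(-6)*(-193/24 + sqrt(33)) = (I*sqrt(6))*(-193/24 + sqrt(33)) = I*sqrt(6)*(-193/24 + sqrt(33))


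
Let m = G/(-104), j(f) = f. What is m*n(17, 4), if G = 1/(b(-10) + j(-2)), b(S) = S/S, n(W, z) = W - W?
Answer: 0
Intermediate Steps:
n(W, z) = 0
b(S) = 1
G = -1 (G = 1/(1 - 2) = 1/(-1) = -1)
m = 1/104 (m = -1/(-104) = -1*(-1/104) = 1/104 ≈ 0.0096154)
m*n(17, 4) = (1/104)*0 = 0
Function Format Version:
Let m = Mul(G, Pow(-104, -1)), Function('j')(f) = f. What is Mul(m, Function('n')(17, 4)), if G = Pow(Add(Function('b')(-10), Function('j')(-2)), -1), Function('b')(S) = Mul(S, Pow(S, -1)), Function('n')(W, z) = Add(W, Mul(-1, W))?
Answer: 0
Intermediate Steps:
Function('n')(W, z) = 0
Function('b')(S) = 1
G = -1 (G = Pow(Add(1, -2), -1) = Pow(-1, -1) = -1)
m = Rational(1, 104) (m = Mul(-1, Pow(-104, -1)) = Mul(-1, Rational(-1, 104)) = Rational(1, 104) ≈ 0.0096154)
Mul(m, Function('n')(17, 4)) = Mul(Rational(1, 104), 0) = 0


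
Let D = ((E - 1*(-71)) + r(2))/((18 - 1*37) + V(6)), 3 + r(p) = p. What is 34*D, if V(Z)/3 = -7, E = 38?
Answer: -459/5 ≈ -91.800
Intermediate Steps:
V(Z) = -21 (V(Z) = 3*(-7) = -21)
r(p) = -3 + p
D = -27/10 (D = ((38 - 1*(-71)) + (-3 + 2))/((18 - 1*37) - 21) = ((38 + 71) - 1)/((18 - 37) - 21) = (109 - 1)/(-19 - 21) = 108/(-40) = 108*(-1/40) = -27/10 ≈ -2.7000)
34*D = 34*(-27/10) = -459/5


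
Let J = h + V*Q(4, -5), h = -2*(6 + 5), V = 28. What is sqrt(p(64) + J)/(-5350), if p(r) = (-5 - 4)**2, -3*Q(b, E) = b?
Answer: -sqrt(195)/16050 ≈ -0.00087005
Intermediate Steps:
Q(b, E) = -b/3
h = -22 (h = -2*11 = -22)
p(r) = 81 (p(r) = (-9)**2 = 81)
J = -178/3 (J = -22 + 28*(-1/3*4) = -22 + 28*(-4/3) = -22 - 112/3 = -178/3 ≈ -59.333)
sqrt(p(64) + J)/(-5350) = sqrt(81 - 178/3)/(-5350) = sqrt(65/3)*(-1/5350) = (sqrt(195)/3)*(-1/5350) = -sqrt(195)/16050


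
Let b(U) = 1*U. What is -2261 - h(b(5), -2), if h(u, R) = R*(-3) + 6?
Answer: -2273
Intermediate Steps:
b(U) = U
h(u, R) = 6 - 3*R (h(u, R) = -3*R + 6 = 6 - 3*R)
-2261 - h(b(5), -2) = -2261 - (6 - 3*(-2)) = -2261 - (6 + 6) = -2261 - 1*12 = -2261 - 12 = -2273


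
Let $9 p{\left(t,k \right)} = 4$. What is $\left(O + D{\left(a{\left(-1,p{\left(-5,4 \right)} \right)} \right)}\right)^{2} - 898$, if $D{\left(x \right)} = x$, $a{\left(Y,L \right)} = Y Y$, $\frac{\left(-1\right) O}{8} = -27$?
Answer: $46191$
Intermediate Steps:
$p{\left(t,k \right)} = \frac{4}{9}$ ($p{\left(t,k \right)} = \frac{1}{9} \cdot 4 = \frac{4}{9}$)
$O = 216$ ($O = \left(-8\right) \left(-27\right) = 216$)
$a{\left(Y,L \right)} = Y^{2}$
$\left(O + D{\left(a{\left(-1,p{\left(-5,4 \right)} \right)} \right)}\right)^{2} - 898 = \left(216 + \left(-1\right)^{2}\right)^{2} - 898 = \left(216 + 1\right)^{2} - 898 = 217^{2} - 898 = 47089 - 898 = 46191$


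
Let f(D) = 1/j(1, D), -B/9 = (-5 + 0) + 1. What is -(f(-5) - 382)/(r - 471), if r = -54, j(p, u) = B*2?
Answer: -3929/5400 ≈ -0.72759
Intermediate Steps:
B = 36 (B = -9*((-5 + 0) + 1) = -9*(-5 + 1) = -9*(-4) = 36)
j(p, u) = 72 (j(p, u) = 36*2 = 72)
f(D) = 1/72
-(f(-5) - 382)/(r - 471) = -(1/72 - 382)/(-54 - 471) = -(-27503)/(72*(-525)) = -(-27503)*(-1)/(72*525) = -1*3929/5400 = -3929/5400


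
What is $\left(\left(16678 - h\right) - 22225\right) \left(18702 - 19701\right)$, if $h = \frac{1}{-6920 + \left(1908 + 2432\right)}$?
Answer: $\frac{4765649247}{860} \approx 5.5415 \cdot 10^{6}$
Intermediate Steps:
$h = - \frac{1}{2580}$ ($h = \frac{1}{-6920 + 4340} = \frac{1}{-2580} = - \frac{1}{2580} \approx -0.0003876$)
$\left(\left(16678 - h\right) - 22225\right) \left(18702 - 19701\right) = \left(\left(16678 - - \frac{1}{2580}\right) - 22225\right) \left(18702 - 19701\right) = \left(\left(16678 + \frac{1}{2580}\right) - 22225\right) \left(-999\right) = \left(\frac{43029241}{2580} - 22225\right) \left(-999\right) = \left(- \frac{14311259}{2580}\right) \left(-999\right) = \frac{4765649247}{860}$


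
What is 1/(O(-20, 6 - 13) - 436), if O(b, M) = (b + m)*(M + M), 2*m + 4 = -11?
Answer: -1/51 ≈ -0.019608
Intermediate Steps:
m = -15/2 (m = -2 + (½)*(-11) = -2 - 11/2 = -15/2 ≈ -7.5000)
O(b, M) = 2*M*(-15/2 + b) (O(b, M) = (b - 15/2)*(M + M) = (-15/2 + b)*(2*M) = 2*M*(-15/2 + b))
1/(O(-20, 6 - 13) - 436) = 1/((6 - 13)*(-15 + 2*(-20)) - 436) = 1/(-7*(-15 - 40) - 436) = 1/(-7*(-55) - 436) = 1/(385 - 436) = 1/(-51) = -1/51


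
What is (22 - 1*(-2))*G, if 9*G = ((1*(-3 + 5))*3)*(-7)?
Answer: -112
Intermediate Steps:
G = -14/3 (G = (((1*(-3 + 5))*3)*(-7))/9 = (((1*2)*3)*(-7))/9 = ((2*3)*(-7))/9 = (6*(-7))/9 = (⅑)*(-42) = -14/3 ≈ -4.6667)
(22 - 1*(-2))*G = (22 - 1*(-2))*(-14/3) = (22 + 2)*(-14/3) = 24*(-14/3) = -112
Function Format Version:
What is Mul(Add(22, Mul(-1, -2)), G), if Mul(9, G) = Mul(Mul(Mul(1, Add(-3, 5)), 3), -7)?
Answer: -112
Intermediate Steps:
G = Rational(-14, 3) (G = Mul(Rational(1, 9), Mul(Mul(Mul(1, Add(-3, 5)), 3), -7)) = Mul(Rational(1, 9), Mul(Mul(Mul(1, 2), 3), -7)) = Mul(Rational(1, 9), Mul(Mul(2, 3), -7)) = Mul(Rational(1, 9), Mul(6, -7)) = Mul(Rational(1, 9), -42) = Rational(-14, 3) ≈ -4.6667)
Mul(Add(22, Mul(-1, -2)), G) = Mul(Add(22, Mul(-1, -2)), Rational(-14, 3)) = Mul(Add(22, 2), Rational(-14, 3)) = Mul(24, Rational(-14, 3)) = -112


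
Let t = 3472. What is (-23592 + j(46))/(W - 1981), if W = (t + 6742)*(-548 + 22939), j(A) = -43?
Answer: -23635/228699693 ≈ -0.00010335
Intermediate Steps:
W = 228701674 (W = (3472 + 6742)*(-548 + 22939) = 10214*22391 = 228701674)
(-23592 + j(46))/(W - 1981) = (-23592 - 43)/(228701674 - 1981) = -23635/228699693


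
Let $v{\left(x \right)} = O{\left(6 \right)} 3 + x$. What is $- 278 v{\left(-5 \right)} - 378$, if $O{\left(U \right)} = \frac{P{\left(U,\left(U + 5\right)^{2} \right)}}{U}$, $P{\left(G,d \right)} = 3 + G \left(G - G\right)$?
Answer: $595$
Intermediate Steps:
$P{\left(G,d \right)} = 3$ ($P{\left(G,d \right)} = 3 + G 0 = 3 + 0 = 3$)
$O{\left(U \right)} = \frac{3}{U}$
$v{\left(x \right)} = \frac{3}{2} + x$ ($v{\left(x \right)} = \frac{3}{6} \cdot 3 + x = 3 \cdot \frac{1}{6} \cdot 3 + x = \frac{1}{2} \cdot 3 + x = \frac{3}{2} + x$)
$- 278 v{\left(-5 \right)} - 378 = - 278 \left(\frac{3}{2} - 5\right) - 378 = \left(-278\right) \left(- \frac{7}{2}\right) - 378 = 973 - 378 = 595$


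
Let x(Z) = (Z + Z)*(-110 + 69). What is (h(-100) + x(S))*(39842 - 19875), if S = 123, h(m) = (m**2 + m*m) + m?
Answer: 195956138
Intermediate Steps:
h(m) = m + 2*m**2 (h(m) = (m**2 + m**2) + m = 2*m**2 + m = m + 2*m**2)
x(Z) = -82*Z (x(Z) = (2*Z)*(-41) = -82*Z)
(h(-100) + x(S))*(39842 - 19875) = (-100*(1 + 2*(-100)) - 82*123)*(39842 - 19875) = (-100*(1 - 200) - 10086)*19967 = (-100*(-199) - 10086)*19967 = (19900 - 10086)*19967 = 9814*19967 = 195956138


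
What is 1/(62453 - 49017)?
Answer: 1/13436 ≈ 7.4427e-5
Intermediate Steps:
1/(62453 - 49017) = 1/13436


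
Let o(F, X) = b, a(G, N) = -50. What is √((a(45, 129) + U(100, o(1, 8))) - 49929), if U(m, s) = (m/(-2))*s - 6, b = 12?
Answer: I*√50585 ≈ 224.91*I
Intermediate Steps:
o(F, X) = 12
U(m, s) = -6 - m*s/2 (U(m, s) = (m*(-½))*s - 6 = (-m/2)*s - 6 = -m*s/2 - 6 = -6 - m*s/2)
√((a(45, 129) + U(100, o(1, 8))) - 49929) = √((-50 + (-6 - ½*100*12)) - 49929) = √((-50 + (-6 - 600)) - 49929) = √((-50 - 606) - 49929) = √(-656 - 49929) = √(-50585) = I*√50585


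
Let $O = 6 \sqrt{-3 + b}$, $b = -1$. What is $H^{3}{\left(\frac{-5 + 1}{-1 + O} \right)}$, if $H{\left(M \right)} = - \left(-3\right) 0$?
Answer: $0$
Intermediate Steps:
$O = 12 i$ ($O = 6 \sqrt{-3 - 1} = 6 \sqrt{-4} = 6 \cdot 2 i = 12 i \approx 12.0 i$)
$H{\left(M \right)} = 0$ ($H{\left(M \right)} = \left(-1\right) 0 = 0$)
$H^{3}{\left(\frac{-5 + 1}{-1 + O} \right)} = 0^{3} = 0$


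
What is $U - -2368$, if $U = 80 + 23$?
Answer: $2471$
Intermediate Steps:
$U = 103$
$U - -2368 = 103 - -2368 = 103 + 2368 = 2471$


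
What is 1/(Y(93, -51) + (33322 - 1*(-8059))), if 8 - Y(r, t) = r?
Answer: 1/41296 ≈ 2.4215e-5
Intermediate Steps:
Y(r, t) = 8 - r
1/(Y(93, -51) + (33322 - 1*(-8059))) = 1/((8 - 1*93) + (33322 - 1*(-8059))) = 1/((8 - 93) + (33322 + 8059)) = 1/(-85 + 41381) = 1/41296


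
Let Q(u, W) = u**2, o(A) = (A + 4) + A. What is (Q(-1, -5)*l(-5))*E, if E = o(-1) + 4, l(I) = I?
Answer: -30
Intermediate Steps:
o(A) = 4 + 2*A (o(A) = (4 + A) + A = 4 + 2*A)
E = 6 (E = (4 + 2*(-1)) + 4 = (4 - 2) + 4 = 2 + 4 = 6)
(Q(-1, -5)*l(-5))*E = ((-1)**2*(-5))*6 = (1*(-5))*6 = -5*6 = -30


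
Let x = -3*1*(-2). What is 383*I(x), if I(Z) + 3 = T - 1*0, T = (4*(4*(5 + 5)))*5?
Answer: 305251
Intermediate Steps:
T = 800 (T = (4*(4*10))*5 = (4*40)*5 = 160*5 = 800)
x = 6 (x = -3*(-2) = 6)
I(Z) = 797 (I(Z) = -3 + (800 - 1*0) = -3 + (800 + 0) = -3 + 800 = 797)
383*I(x) = 383*797 = 305251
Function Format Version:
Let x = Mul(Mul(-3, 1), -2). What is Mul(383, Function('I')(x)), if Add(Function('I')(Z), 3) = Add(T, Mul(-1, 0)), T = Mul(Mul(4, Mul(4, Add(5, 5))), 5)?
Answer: 305251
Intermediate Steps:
T = 800 (T = Mul(Mul(4, Mul(4, 10)), 5) = Mul(Mul(4, 40), 5) = Mul(160, 5) = 800)
x = 6 (x = Mul(-3, -2) = 6)
Function('I')(Z) = 797 (Function('I')(Z) = Add(-3, Add(800, Mul(-1, 0))) = Add(-3, Add(800, 0)) = Add(-3, 800) = 797)
Mul(383, Function('I')(x)) = Mul(383, 797) = 305251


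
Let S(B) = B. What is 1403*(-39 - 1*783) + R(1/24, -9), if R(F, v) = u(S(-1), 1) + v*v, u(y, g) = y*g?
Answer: -1153186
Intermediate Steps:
u(y, g) = g*y
R(F, v) = -1 + v² (R(F, v) = 1*(-1) + v*v = -1 + v²)
1403*(-39 - 1*783) + R(1/24, -9) = 1403*(-39 - 1*783) + (-1 + (-9)²) = 1403*(-39 - 783) + (-1 + 81) = 1403*(-822) + 80 = -1153266 + 80 = -1153186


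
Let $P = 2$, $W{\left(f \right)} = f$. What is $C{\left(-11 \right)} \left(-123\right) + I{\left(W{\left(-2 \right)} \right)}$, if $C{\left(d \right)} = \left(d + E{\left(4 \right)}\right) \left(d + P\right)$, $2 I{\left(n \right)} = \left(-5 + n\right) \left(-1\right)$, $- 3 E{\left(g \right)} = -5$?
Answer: $- \frac{20657}{2} \approx -10329.0$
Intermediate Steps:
$E{\left(g \right)} = \frac{5}{3}$ ($E{\left(g \right)} = \left(- \frac{1}{3}\right) \left(-5\right) = \frac{5}{3}$)
$I{\left(n \right)} = \frac{5}{2} - \frac{n}{2}$ ($I{\left(n \right)} = \frac{\left(-5 + n\right) \left(-1\right)}{2} = \frac{5 - n}{2} = \frac{5}{2} - \frac{n}{2}$)
$C{\left(d \right)} = \left(2 + d\right) \left(\frac{5}{3} + d\right)$ ($C{\left(d \right)} = \left(d + \frac{5}{3}\right) \left(d + 2\right) = \left(\frac{5}{3} + d\right) \left(2 + d\right) = \left(2 + d\right) \left(\frac{5}{3} + d\right)$)
$C{\left(-11 \right)} \left(-123\right) + I{\left(W{\left(-2 \right)} \right)} = \left(\frac{10}{3} + \left(-11\right)^{2} + \frac{11}{3} \left(-11\right)\right) \left(-123\right) + \left(\frac{5}{2} - -1\right) = \left(\frac{10}{3} + 121 - \frac{121}{3}\right) \left(-123\right) + \left(\frac{5}{2} + 1\right) = 84 \left(-123\right) + \frac{7}{2} = -10332 + \frac{7}{2} = - \frac{20657}{2}$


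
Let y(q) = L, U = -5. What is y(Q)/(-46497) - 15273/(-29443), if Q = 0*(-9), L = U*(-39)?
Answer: 234802432/456337057 ≈ 0.51454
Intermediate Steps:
L = 195 (L = -5*(-39) = 195)
Q = 0
y(q) = 195
y(Q)/(-46497) - 15273/(-29443) = 195/(-46497) - 15273/(-29443) = 195*(-1/46497) - 15273*(-1/29443) = -65/15499 + 15273/29443 = 234802432/456337057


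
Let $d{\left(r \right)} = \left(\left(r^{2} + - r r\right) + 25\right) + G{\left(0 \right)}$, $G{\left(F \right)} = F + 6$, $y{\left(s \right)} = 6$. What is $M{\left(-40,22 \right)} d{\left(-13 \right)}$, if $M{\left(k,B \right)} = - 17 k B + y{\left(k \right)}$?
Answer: $463946$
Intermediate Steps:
$G{\left(F \right)} = 6 + F$
$M{\left(k,B \right)} = 6 - 17 B k$ ($M{\left(k,B \right)} = - 17 k B + 6 = - 17 B k + 6 = 6 - 17 B k$)
$d{\left(r \right)} = 31$ ($d{\left(r \right)} = \left(\left(r^{2} + - r r\right) + 25\right) + \left(6 + 0\right) = \left(\left(r^{2} - r^{2}\right) + 25\right) + 6 = \left(0 + 25\right) + 6 = 25 + 6 = 31$)
$M{\left(-40,22 \right)} d{\left(-13 \right)} = \left(6 - 374 \left(-40\right)\right) 31 = \left(6 + 14960\right) 31 = 14966 \cdot 31 = 463946$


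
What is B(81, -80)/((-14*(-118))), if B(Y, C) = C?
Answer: -20/413 ≈ -0.048426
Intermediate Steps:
B(81, -80)/((-14*(-118))) = -80/((-14*(-118))) = -80/1652 = -80*1/1652 = -20/413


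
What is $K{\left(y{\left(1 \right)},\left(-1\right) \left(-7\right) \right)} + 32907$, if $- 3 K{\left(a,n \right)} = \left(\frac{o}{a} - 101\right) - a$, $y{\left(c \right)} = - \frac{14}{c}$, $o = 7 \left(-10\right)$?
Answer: $\frac{98803}{3} \approx 32934.0$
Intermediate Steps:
$o = -70$
$K{\left(a,n \right)} = \frac{101}{3} + \frac{a}{3} + \frac{70}{3 a}$ ($K{\left(a,n \right)} = - \frac{\left(- \frac{70}{a} - 101\right) - a}{3} = - \frac{\left(-101 - \frac{70}{a}\right) - a}{3} = - \frac{-101 - a - \frac{70}{a}}{3} = \frac{101}{3} + \frac{a}{3} + \frac{70}{3 a}$)
$K{\left(y{\left(1 \right)},\left(-1\right) \left(-7\right) \right)} + 32907 = \frac{70 + - \frac{14}{1} \left(101 - \frac{14}{1}\right)}{3 \left(- \frac{14}{1}\right)} + 32907 = \frac{70 + \left(-14\right) 1 \left(101 - 14\right)}{3 \left(\left(-14\right) 1\right)} + 32907 = \frac{70 - 14 \left(101 - 14\right)}{3 \left(-14\right)} + 32907 = \frac{1}{3} \left(- \frac{1}{14}\right) \left(70 - 1218\right) + 32907 = \frac{1}{3} \left(- \frac{1}{14}\right) \left(-1148\right) + 32907 = \frac{82}{3} + 32907 = \frac{98803}{3}$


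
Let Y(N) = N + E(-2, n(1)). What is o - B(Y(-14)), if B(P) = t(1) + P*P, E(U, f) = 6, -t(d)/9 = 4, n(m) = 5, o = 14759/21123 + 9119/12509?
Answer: -7021132028/264227607 ≈ -26.572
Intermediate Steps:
o = 377240968/264227607 (o = 14759*(1/21123) + 9119*(1/12509) = 14759/21123 + 9119/12509 = 377240968/264227607 ≈ 1.4277)
t(d) = -36 (t(d) = -9*4 = -36)
Y(N) = 6 + N (Y(N) = N + 6 = 6 + N)
B(P) = -36 + P**2 (B(P) = -36 + P*P = -36 + P**2)
o - B(Y(-14)) = 377240968/264227607 - (-36 + (6 - 14)**2) = 377240968/264227607 - (-36 + (-8)**2) = 377240968/264227607 - (-36 + 64) = 377240968/264227607 - 1*28 = 377240968/264227607 - 28 = -7021132028/264227607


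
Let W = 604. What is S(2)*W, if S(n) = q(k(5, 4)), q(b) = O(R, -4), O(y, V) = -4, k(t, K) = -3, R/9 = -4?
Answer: -2416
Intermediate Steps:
R = -36 (R = 9*(-4) = -36)
q(b) = -4
S(n) = -4
S(2)*W = -4*604 = -2416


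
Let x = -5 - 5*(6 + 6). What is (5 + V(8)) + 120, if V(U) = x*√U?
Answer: 125 - 130*√2 ≈ -58.848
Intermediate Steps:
x = -65 (x = -5 - 5*12 = -5 - 60 = -65)
V(U) = -65*√U
(5 + V(8)) + 120 = (5 - 130*√2) + 120 = 125 - 130*√2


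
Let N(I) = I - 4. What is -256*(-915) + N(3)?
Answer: 234239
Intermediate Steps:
N(I) = -4 + I
-256*(-915) + N(3) = -256*(-915) + (-4 + 3) = 234240 - 1 = 234239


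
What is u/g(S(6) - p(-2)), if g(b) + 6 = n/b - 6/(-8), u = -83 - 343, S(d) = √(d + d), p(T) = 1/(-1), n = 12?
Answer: 17608/169 + 18176*√3/507 ≈ 166.28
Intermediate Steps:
p(T) = -1 (p(T) = 1*(-1) = -1)
S(d) = √2*√d (S(d) = √(2*d) = √2*√d)
u = -426
g(b) = -21/4 + 12/b (g(b) = -6 + (12/b - 6/(-8)) = -6 + (12/b - 6*(-⅛)) = -6 + (12/b + ¾) = -6 + (¾ + 12/b) = -21/4 + 12/b)
u/g(S(6) - p(-2)) = -426/(-21/4 + 12/(√2*√6 - 1*(-1))) = -426/(-21/4 + 12/(2*√3 + 1)) = -426/(-21/4 + 12/(1 + 2*√3))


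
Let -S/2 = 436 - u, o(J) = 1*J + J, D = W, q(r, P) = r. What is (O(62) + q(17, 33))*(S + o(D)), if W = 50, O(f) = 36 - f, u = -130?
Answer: 9288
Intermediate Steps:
D = 50
o(J) = 2*J (o(J) = J + J = 2*J)
S = -1132 (S = -2*(436 - 1*(-130)) = -2*(436 + 130) = -2*566 = -1132)
(O(62) + q(17, 33))*(S + o(D)) = ((36 - 1*62) + 17)*(-1132 + 2*50) = ((36 - 62) + 17)*(-1132 + 100) = (-26 + 17)*(-1032) = -9*(-1032) = 9288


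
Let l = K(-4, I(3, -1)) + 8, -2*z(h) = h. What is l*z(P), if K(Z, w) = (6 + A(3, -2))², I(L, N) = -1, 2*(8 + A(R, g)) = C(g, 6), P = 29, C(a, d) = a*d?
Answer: -1044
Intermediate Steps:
A(R, g) = -8 + 3*g (A(R, g) = -8 + (g*6)/2 = -8 + (6*g)/2 = -8 + 3*g)
z(h) = -h/2
K(Z, w) = 64 (K(Z, w) = (6 + (-8 + 3*(-2)))² = (6 + (-8 - 6))² = (6 - 14)² = (-8)² = 64)
l = 72 (l = 64 + 8 = 72)
l*z(P) = 72*(-½*29) = 72*(-29/2) = -1044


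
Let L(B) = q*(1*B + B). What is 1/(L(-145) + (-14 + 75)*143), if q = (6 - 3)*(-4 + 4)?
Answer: 1/8723 ≈ 0.00011464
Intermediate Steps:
q = 0 (q = 3*0 = 0)
L(B) = 0 (L(B) = 0*(1*B + B) = 0*(B + B) = 0*(2*B) = 0)
1/(L(-145) + (-14 + 75)*143) = 1/(0 + (-14 + 75)*143) = 1/(0 + 61*143) = 1/(0 + 8723) = 1/8723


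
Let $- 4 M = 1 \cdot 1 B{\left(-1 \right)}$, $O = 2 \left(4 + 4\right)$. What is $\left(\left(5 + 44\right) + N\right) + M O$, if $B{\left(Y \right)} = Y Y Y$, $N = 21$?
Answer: $74$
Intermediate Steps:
$B{\left(Y \right)} = Y^{3}$ ($B{\left(Y \right)} = Y^{2} Y = Y^{3}$)
$O = 16$ ($O = 2 \cdot 8 = 16$)
$M = \frac{1}{4}$ ($M = - \frac{1 \cdot 1 \left(-1\right)^{3}}{4} = - \frac{1 \left(-1\right)}{4} = \left(- \frac{1}{4}\right) \left(-1\right) = \frac{1}{4} \approx 0.25$)
$\left(\left(5 + 44\right) + N\right) + M O = \left(\left(5 + 44\right) + 21\right) + \frac{1}{4} \cdot 16 = \left(49 + 21\right) + 4 = 70 + 4 = 74$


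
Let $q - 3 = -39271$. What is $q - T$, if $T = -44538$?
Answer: $5270$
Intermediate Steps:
$q = -39268$ ($q = 3 - 39271 = -39268$)
$q - T = -39268 - -44538 = -39268 + 44538 = 5270$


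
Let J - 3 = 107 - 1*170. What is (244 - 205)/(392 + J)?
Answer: 39/332 ≈ 0.11747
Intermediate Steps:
J = -60 (J = 3 + (107 - 1*170) = 3 + (107 - 170) = 3 - 63 = -60)
(244 - 205)/(392 + J) = (244 - 205)/(392 - 60) = 39/332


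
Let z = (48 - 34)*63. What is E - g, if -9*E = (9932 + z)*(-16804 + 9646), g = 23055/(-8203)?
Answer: 211655548577/24609 ≈ 8.6007e+6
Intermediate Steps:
z = 882 (z = 14*63 = 882)
g = -23055/8203 (g = 23055*(-1/8203) = -23055/8203 ≈ -2.8106)
E = 25802204/3 (E = -(9932 + 882)*(-16804 + 9646)/9 = -10814*(-7158)/9 = -1/9*(-77406612) = 25802204/3 ≈ 8.6007e+6)
E - g = 25802204/3 - 1*(-23055/8203) = 25802204/3 + 23055/8203 = 211655548577/24609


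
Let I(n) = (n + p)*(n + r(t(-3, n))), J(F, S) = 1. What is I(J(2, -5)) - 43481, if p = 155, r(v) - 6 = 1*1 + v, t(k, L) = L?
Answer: -42077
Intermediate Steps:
r(v) = 7 + v (r(v) = 6 + (1*1 + v) = 6 + (1 + v) = 7 + v)
I(n) = (7 + 2*n)*(155 + n) (I(n) = (n + 155)*(n + (7 + n)) = (155 + n)*(7 + 2*n) = (7 + 2*n)*(155 + n))
I(J(2, -5)) - 43481 = (1085 + 2*1**2 + 317*1) - 43481 = (1085 + 2*1 + 317) - 43481 = (1085 + 2 + 317) - 43481 = 1404 - 43481 = -42077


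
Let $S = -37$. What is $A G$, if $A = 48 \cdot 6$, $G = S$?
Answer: $-10656$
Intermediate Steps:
$G = -37$
$A = 288$
$A G = 288 \left(-37\right) = -10656$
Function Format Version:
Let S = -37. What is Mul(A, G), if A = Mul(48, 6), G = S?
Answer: -10656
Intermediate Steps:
G = -37
A = 288
Mul(A, G) = Mul(288, -37) = -10656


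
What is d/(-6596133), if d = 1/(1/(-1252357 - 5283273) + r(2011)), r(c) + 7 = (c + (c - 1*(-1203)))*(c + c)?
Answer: -6535630/905951770101936282837 ≈ -7.2141e-15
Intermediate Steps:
r(c) = -7 + 2*c*(1203 + 2*c) (r(c) = -7 + (c + (c - 1*(-1203)))*(c + c) = -7 + (c + (c + 1203))*(2*c) = -7 + (c + (1203 + c))*(2*c) = -7 + (1203 + 2*c)*(2*c) = -7 + 2*c*(1203 + 2*c))
d = 6535630/137345891919089 (d = 1/(1/(-1252357 - 5283273) + (-7 + 4*2011² + 2406*2011)) = 1/(1/(-6535630) + (-7 + 4*4044121 + 4838466)) = 1/(-1/6535630 + (-7 + 16176484 + 4838466)) = 1/(-1/6535630 + 21014943) = 1/(137345891919089/6535630) = 6535630/137345891919089 ≈ 4.7585e-8)
d/(-6596133) = (6535630/137345891919089)/(-6596133) = (6535630/137345891919089)*(-1/6596133) = -6535630/905951770101936282837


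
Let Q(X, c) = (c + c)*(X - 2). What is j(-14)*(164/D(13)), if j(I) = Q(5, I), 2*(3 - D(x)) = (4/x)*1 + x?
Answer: 358176/95 ≈ 3770.3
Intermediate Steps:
D(x) = 3 - 2/x - x/2 (D(x) = 3 - ((4/x)*1 + x)/2 = 3 - (4/x + x)/2 = 3 - (x + 4/x)/2 = 3 + (-2/x - x/2) = 3 - 2/x - x/2)
Q(X, c) = 2*c*(-2 + X) (Q(X, c) = (2*c)*(-2 + X) = 2*c*(-2 + X))
j(I) = 6*I (j(I) = 2*I*(-2 + 5) = 2*I*3 = 6*I)
j(-14)*(164/D(13)) = (6*(-14))*(164/(3 - 2/13 - ½*13)) = -13776/(3 - 2*1/13 - 13/2) = -13776/(3 - 2/13 - 13/2) = -13776/(-95/26) = -13776*(-26)/95 = -84*(-4264/95) = 358176/95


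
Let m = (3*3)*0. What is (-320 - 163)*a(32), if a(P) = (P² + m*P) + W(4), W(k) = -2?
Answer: -493626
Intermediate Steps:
m = 0 (m = 9*0 = 0)
a(P) = -2 + P² (a(P) = (P² + 0*P) - 2 = (P² + 0) - 2 = P² - 2 = -2 + P²)
(-320 - 163)*a(32) = (-320 - 163)*(-2 + 32²) = -483*(-2 + 1024) = -483*1022 = -493626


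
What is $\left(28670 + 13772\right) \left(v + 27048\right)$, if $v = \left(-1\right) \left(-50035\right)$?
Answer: $3271556686$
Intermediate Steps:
$v = 50035$
$\left(28670 + 13772\right) \left(v + 27048\right) = \left(28670 + 13772\right) \left(50035 + 27048\right) = 42442 \cdot 77083 = 3271556686$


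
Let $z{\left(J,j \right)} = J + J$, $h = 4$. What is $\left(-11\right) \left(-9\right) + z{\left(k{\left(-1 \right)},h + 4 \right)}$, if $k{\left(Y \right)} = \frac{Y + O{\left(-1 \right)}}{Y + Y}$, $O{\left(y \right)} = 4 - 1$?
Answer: $97$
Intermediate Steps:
$O{\left(y \right)} = 3$ ($O{\left(y \right)} = 4 - 1 = 3$)
$k{\left(Y \right)} = \frac{3 + Y}{2 Y}$ ($k{\left(Y \right)} = \frac{Y + 3}{Y + Y} = \frac{3 + Y}{2 Y}$)
$z{\left(J,j \right)} = 2 J$
$\left(-11\right) \left(-9\right) + z{\left(k{\left(-1 \right)},h + 4 \right)} = \left(-11\right) \left(-9\right) + 2 \frac{3 - 1}{2 \left(-1\right)} = 99 + 2 \cdot \frac{1}{2} \left(-1\right) 2 = 99 + 2 \left(-1\right) = 99 - 2 = 97$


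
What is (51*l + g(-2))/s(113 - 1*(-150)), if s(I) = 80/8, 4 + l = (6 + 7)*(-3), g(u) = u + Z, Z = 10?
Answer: -437/2 ≈ -218.50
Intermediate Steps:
g(u) = 10 + u (g(u) = u + 10 = 10 + u)
l = -43 (l = -4 + (6 + 7)*(-3) = -4 + 13*(-3) = -4 - 39 = -43)
s(I) = 10 (s(I) = 80*(⅛) = 10)
(51*l + g(-2))/s(113 - 1*(-150)) = (51*(-43) + (10 - 2))/10 = (-2193 + 8)*(⅒) = -2185*⅒ = -437/2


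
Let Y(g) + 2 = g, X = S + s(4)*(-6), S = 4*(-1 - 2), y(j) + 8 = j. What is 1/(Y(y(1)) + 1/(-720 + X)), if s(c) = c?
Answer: -756/6805 ≈ -0.11109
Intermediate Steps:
y(j) = -8 + j
S = -12 (S = 4*(-3) = -12)
X = -36 (X = -12 + 4*(-6) = -12 - 24 = -36)
Y(g) = -2 + g
1/(Y(y(1)) + 1/(-720 + X)) = 1/((-2 + (-8 + 1)) + 1/(-720 - 36)) = 1/((-2 - 7) + 1/(-756)) = 1/(-9 - 1/756) = 1/(-6805/756) = -756/6805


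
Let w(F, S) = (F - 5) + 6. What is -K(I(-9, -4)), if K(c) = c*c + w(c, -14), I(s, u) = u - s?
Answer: -31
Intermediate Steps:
w(F, S) = 1 + F (w(F, S) = (-5 + F) + 6 = 1 + F)
K(c) = 1 + c + c² (K(c) = c*c + (1 + c) = c² + (1 + c) = 1 + c + c²)
-K(I(-9, -4)) = -(1 + (-4 - 1*(-9)) + (-4 - 1*(-9))²) = -(1 + (-4 + 9) + (-4 + 9)²) = -(1 + 5 + 5²) = -(1 + 5 + 25) = -1*31 = -31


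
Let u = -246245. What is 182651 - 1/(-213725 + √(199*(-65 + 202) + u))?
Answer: 8343240983776882/45678594607 + I*√218982/45678594607 ≈ 1.8265e+5 + 1.0245e-8*I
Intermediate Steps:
182651 - 1/(-213725 + √(199*(-65 + 202) + u)) = 182651 - 1/(-213725 + √(199*(-65 + 202) - 246245)) = 182651 - 1/(-213725 + √(199*137 - 246245)) = 182651 - 1/(-213725 + √(27263 - 246245)) = 182651 - 1/(-213725 + √(-218982)) = 182651 - 1/(-213725 + I*√218982)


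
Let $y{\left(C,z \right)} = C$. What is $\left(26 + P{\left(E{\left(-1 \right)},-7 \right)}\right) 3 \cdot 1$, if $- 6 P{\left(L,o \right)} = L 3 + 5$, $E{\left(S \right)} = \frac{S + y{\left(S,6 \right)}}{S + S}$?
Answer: $74$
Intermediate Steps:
$E{\left(S \right)} = 1$ ($E{\left(S \right)} = \frac{S + S}{S + S} = \frac{2 S}{2 S} = 2 S \frac{1}{2 S} = 1$)
$P{\left(L,o \right)} = - \frac{5}{6} - \frac{L}{2}$ ($P{\left(L,o \right)} = - \frac{L 3 + 5}{6} = - \frac{3 L + 5}{6} = - \frac{5 + 3 L}{6} = - \frac{5}{6} - \frac{L}{2}$)
$\left(26 + P{\left(E{\left(-1 \right)},-7 \right)}\right) 3 \cdot 1 = \left(26 - \frac{4}{3}\right) 3 \cdot 1 = \left(26 - \frac{4}{3}\right) 3 = \frac{74}{3} \cdot 3 = 74$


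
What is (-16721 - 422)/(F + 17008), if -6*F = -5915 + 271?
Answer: -51429/53846 ≈ -0.95511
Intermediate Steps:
F = 2822/3 (F = -(-5915 + 271)/6 = -1/6*(-5644) = 2822/3 ≈ 940.67)
(-16721 - 422)/(F + 17008) = (-16721 - 422)/(2822/3 + 17008) = -17143/53846/3 = -17143*3/53846 = -51429/53846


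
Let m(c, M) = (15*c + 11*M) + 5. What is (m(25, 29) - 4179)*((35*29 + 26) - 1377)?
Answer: 1169280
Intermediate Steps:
m(c, M) = 5 + 11*M + 15*c (m(c, M) = (11*M + 15*c) + 5 = 5 + 11*M + 15*c)
(m(25, 29) - 4179)*((35*29 + 26) - 1377) = ((5 + 11*29 + 15*25) - 4179)*((35*29 + 26) - 1377) = ((5 + 319 + 375) - 4179)*((1015 + 26) - 1377) = (699 - 4179)*(1041 - 1377) = -3480*(-336) = 1169280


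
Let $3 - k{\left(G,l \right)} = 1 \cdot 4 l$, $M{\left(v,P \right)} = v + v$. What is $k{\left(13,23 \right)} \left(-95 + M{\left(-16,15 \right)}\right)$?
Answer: $11303$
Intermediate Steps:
$M{\left(v,P \right)} = 2 v$
$k{\left(G,l \right)} = 3 - 4 l$ ($k{\left(G,l \right)} = 3 - 1 \cdot 4 l = 3 - 4 l$)
$k{\left(13,23 \right)} \left(-95 + M{\left(-16,15 \right)}\right) = \left(3 - 92\right) \left(-95 + 2 \left(-16\right)\right) = \left(3 - 92\right) \left(-95 - 32\right) = \left(-89\right) \left(-127\right) = 11303$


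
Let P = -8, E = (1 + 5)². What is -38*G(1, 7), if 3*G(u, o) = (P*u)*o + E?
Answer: 760/3 ≈ 253.33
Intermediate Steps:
E = 36 (E = 6² = 36)
G(u, o) = 12 - 8*o*u/3 (G(u, o) = ((-8*u)*o + 36)/3 = (-8*o*u + 36)/3 = (36 - 8*o*u)/3 = 12 - 8*o*u/3)
-38*G(1, 7) = -38*(12 - 8/3*7*1) = -38*(12 - 56/3) = -38*(-20/3) = 760/3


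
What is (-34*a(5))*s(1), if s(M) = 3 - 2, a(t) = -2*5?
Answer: 340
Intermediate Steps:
a(t) = -10
s(M) = 1
(-34*a(5))*s(1) = -34*(-10)*1 = 340*1 = 340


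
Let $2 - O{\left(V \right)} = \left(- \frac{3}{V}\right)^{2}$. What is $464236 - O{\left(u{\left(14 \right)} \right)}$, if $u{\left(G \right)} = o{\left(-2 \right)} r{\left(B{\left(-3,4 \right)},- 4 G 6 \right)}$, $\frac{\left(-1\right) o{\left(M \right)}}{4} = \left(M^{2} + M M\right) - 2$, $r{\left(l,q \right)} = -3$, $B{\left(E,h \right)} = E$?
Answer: $\frac{267398785}{576} \approx 4.6423 \cdot 10^{5}$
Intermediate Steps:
$o{\left(M \right)} = 8 - 8 M^{2}$ ($o{\left(M \right)} = - 4 \left(\left(M^{2} + M M\right) - 2\right) = - 4 \left(\left(M^{2} + M^{2}\right) - 2\right) = - 4 \left(2 M^{2} - 2\right) = - 4 \left(-2 + 2 M^{2}\right) = 8 - 8 M^{2}$)
$u{\left(G \right)} = 72$ ($u{\left(G \right)} = \left(8 - 8 \left(-2\right)^{2}\right) \left(-3\right) = \left(8 - 32\right) \left(-3\right) = \left(-24\right) \left(-3\right) = 72$)
$O{\left(V \right)} = 2 - \frac{9}{V^{2}}$ ($O{\left(V \right)} = 2 - \left(- \frac{3}{V}\right)^{2} = 2 - \frac{9}{V^{2}}$)
$464236 - O{\left(u{\left(14 \right)} \right)} = 464236 - \left(2 - \frac{9}{5184}\right) = 464236 - \left(2 - \frac{1}{576}\right) = 464236 - \frac{1151}{576} = \frac{267398785}{576}$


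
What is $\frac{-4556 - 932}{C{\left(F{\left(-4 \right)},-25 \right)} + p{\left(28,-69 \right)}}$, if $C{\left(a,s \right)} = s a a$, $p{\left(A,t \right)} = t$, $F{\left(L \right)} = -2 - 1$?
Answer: $\frac{56}{3} \approx 18.667$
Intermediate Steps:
$F{\left(L \right)} = -3$
$C{\left(a,s \right)} = s a^{2}$ ($C{\left(a,s \right)} = a s a = s a^{2}$)
$\frac{-4556 - 932}{C{\left(F{\left(-4 \right)},-25 \right)} + p{\left(28,-69 \right)}} = \frac{-4556 - 932}{- 25 \left(-3\right)^{2} - 69} = \frac{-4556 - 932}{\left(-25\right) 9 - 69} = \frac{-4556 - 932}{-225 - 69} = - \frac{5488}{-294} = \left(-5488\right) \left(- \frac{1}{294}\right) = \frac{56}{3}$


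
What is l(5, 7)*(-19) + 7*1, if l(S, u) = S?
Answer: -88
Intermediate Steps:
l(5, 7)*(-19) + 7*1 = 5*(-19) + 7*1 = -95 + 7 = -88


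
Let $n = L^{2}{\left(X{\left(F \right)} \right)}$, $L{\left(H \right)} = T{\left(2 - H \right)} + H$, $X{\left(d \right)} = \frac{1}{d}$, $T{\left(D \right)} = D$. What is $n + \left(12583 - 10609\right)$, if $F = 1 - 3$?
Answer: $1978$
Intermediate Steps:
$F = -2$ ($F = 1 - 3 = -2$)
$L{\left(H \right)} = 2$ ($L{\left(H \right)} = \left(2 - H\right) + H = 2$)
$n = 4$ ($n = 2^{2} = 4$)
$n + \left(12583 - 10609\right) = 4 + \left(12583 - 10609\right) = 4 + 1974 = 1978$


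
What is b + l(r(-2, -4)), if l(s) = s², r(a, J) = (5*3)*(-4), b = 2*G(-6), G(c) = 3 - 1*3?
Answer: 3600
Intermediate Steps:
G(c) = 0 (G(c) = 3 - 3 = 0)
b = 0 (b = 2*0 = 0)
r(a, J) = -60 (r(a, J) = 15*(-4) = -60)
b + l(r(-2, -4)) = 0 + (-60)² = 0 + 3600 = 3600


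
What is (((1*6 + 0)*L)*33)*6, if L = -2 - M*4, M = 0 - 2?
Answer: 7128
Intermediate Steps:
M = -2
L = 6 (L = -2 - 1*(-2)*4 = -2 + 2*4 = -2 + 8 = 6)
(((1*6 + 0)*L)*33)*6 = (((1*6 + 0)*6)*33)*6 = (((6 + 0)*6)*33)*6 = ((6*6)*33)*6 = (36*33)*6 = 1188*6 = 7128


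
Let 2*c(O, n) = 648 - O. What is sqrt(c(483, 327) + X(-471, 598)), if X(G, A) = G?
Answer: I*sqrt(1554)/2 ≈ 19.71*I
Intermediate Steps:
c(O, n) = 324 - O/2 (c(O, n) = (648 - O)/2 = 324 - O/2)
sqrt(c(483, 327) + X(-471, 598)) = sqrt((324 - 1/2*483) - 471) = sqrt((324 - 483/2) - 471) = sqrt(165/2 - 471) = sqrt(-777/2) = I*sqrt(1554)/2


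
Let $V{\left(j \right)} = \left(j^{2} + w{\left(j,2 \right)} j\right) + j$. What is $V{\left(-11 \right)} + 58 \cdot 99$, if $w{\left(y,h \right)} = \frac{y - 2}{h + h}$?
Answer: $\frac{23551}{4} \approx 5887.8$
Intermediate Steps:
$w{\left(y,h \right)} = \frac{-2 + y}{2 h}$
$V{\left(j \right)} = j + j^{2} + j \left(- \frac{1}{2} + \frac{j}{4}\right)$ ($V{\left(j \right)} = \left(j^{2} + \frac{-2 + j}{2 \cdot 2} j\right) + j = \left(j^{2} + \frac{1}{2} \cdot \frac{1}{2} \left(-2 + j\right) j\right) + j = \left(j^{2} + \left(- \frac{1}{2} + \frac{j}{4}\right) j\right) + j = \left(j^{2} + j \left(- \frac{1}{2} + \frac{j}{4}\right)\right) + j = j + j^{2} + j \left(- \frac{1}{2} + \frac{j}{4}\right)$)
$V{\left(-11 \right)} + 58 \cdot 99 = \frac{1}{4} \left(-11\right) \left(2 + 5 \left(-11\right)\right) + 58 \cdot 99 = \frac{1}{4} \left(-11\right) \left(2 - 55\right) + 5742 = \frac{1}{4} \left(-11\right) \left(-53\right) + 5742 = \frac{583}{4} + 5742 = \frac{23551}{4}$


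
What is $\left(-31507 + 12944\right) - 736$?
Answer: $-19299$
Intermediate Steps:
$\left(-31507 + 12944\right) - 736 = -18563 - 736 = -19299$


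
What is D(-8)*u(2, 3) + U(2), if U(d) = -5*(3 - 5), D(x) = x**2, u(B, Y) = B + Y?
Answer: 330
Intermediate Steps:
U(d) = 10 (U(d) = -5*(-2) = 10)
D(-8)*u(2, 3) + U(2) = (-8)**2*(2 + 3) + 10 = 64*5 + 10 = 320 + 10 = 330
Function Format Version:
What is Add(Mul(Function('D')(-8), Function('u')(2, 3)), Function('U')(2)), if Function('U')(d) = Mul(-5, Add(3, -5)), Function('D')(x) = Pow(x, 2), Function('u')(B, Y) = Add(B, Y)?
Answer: 330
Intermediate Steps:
Function('U')(d) = 10 (Function('U')(d) = Mul(-5, -2) = 10)
Add(Mul(Function('D')(-8), Function('u')(2, 3)), Function('U')(2)) = Add(Mul(Pow(-8, 2), Add(2, 3)), 10) = Add(Mul(64, 5), 10) = Add(320, 10) = 330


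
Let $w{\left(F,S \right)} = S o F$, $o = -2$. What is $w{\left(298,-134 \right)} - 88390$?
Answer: $-8526$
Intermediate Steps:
$w{\left(F,S \right)} = - 2 F S$ ($w{\left(F,S \right)} = S \left(-2\right) F = - 2 S F = - 2 F S$)
$w{\left(298,-134 \right)} - 88390 = \left(-2\right) 298 \left(-134\right) - 88390 = 79864 - 88390 = -8526$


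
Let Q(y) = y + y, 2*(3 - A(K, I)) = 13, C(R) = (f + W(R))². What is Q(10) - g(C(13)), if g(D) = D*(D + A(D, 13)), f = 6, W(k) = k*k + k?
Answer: -1249074612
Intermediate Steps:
W(k) = k + k² (W(k) = k² + k = k + k²)
C(R) = (6 + R*(1 + R))²
A(K, I) = -7/2 (A(K, I) = 3 - ½*13 = 3 - 13/2 = -7/2)
Q(y) = 2*y
g(D) = D*(-7/2 + D) (g(D) = D*(D - 7/2) = D*(-7/2 + D))
Q(10) - g(C(13)) = 2*10 - (6 + 13*(1 + 13))²*(-7 + 2*(6 + 13*(1 + 13))²)/2 = 20 - (6 + 13*14)²*(-7 + 2*(6 + 13*14)²)/2 = 20 - (6 + 182)²*(-7 + 2*(6 + 182)²)/2 = 20 - 188²*(-7 + 2*188²)/2 = 20 - 35344*(-7 + 2*35344)/2 = 20 - 35344*(-7 + 70688)/2 = 20 - 35344*70681/2 = 20 - 1*1249074632 = 20 - 1249074632 = -1249074612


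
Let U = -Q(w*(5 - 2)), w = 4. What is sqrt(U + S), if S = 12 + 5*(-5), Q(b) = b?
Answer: 5*I ≈ 5.0*I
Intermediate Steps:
S = -13 (S = 12 - 25 = -13)
U = -12 (U = -4*(5 - 2) = -4*3 = -1*12 = -12)
sqrt(U + S) = sqrt(-12 - 13) = sqrt(-25) = 5*I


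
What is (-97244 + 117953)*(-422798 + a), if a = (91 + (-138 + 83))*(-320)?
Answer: -8994291462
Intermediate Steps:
a = -11520 (a = (91 - 55)*(-320) = 36*(-320) = -11520)
(-97244 + 117953)*(-422798 + a) = (-97244 + 117953)*(-422798 - 11520) = 20709*(-434318) = -8994291462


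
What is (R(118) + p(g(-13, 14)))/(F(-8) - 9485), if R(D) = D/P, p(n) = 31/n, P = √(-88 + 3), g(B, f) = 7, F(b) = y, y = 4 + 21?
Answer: -31/66220 + 59*I*√85/402050 ≈ -0.00046814 + 0.0013529*I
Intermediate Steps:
y = 25
F(b) = 25
P = I*√85 (P = √(-85) = I*√85 ≈ 9.2195*I)
R(D) = -I*D*√85/85 (R(D) = D/((I*√85)) = D*(-I*√85/85) = -I*D*√85/85)
(R(118) + p(g(-13, 14)))/(F(-8) - 9485) = (-1/85*I*118*√85 + 31/7)/(25 - 9485) = (-118*I*√85/85 + 31*(⅐))/(-9460) = (-118*I*√85/85 + 31/7)*(-1/9460) = (31/7 - 118*I*√85/85)*(-1/9460) = -31/66220 + 59*I*√85/402050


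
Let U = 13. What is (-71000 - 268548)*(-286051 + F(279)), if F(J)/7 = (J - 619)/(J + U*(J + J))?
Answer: 731666370717524/7533 ≈ 9.7128e+10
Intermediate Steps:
F(J) = 7*(-619 + J)/(27*J) (F(J) = 7*((J - 619)/(J + 13*(J + J))) = 7*((-619 + J)/(J + 13*(2*J))) = 7*((-619 + J)/(J + 26*J)) = 7*((-619 + J)/((27*J))) = 7*((-619 + J)*(1/(27*J))) = 7*((-619 + J)/(27*J)) = 7*(-619 + J)/(27*J))
(-71000 - 268548)*(-286051 + F(279)) = (-71000 - 268548)*(-286051 + (7/27)*(-619 + 279)/279) = -339548*(-286051 + (7/27)*(1/279)*(-340)) = -339548*(-286051 - 2380/7533) = -339548*(-2154824563/7533) = 731666370717524/7533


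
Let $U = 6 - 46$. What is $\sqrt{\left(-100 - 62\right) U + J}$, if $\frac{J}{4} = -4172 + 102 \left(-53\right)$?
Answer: $2 i \sqrt{7958} \approx 178.42 i$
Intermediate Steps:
$U = -40$ ($U = 6 - 46 = -40$)
$J = -38312$ ($J = 4 \left(-4172 + 102 \left(-53\right)\right) = 4 \left(-4172 - 5406\right) = 4 \left(-9578\right) = -38312$)
$\sqrt{\left(-100 - 62\right) U + J} = \sqrt{\left(-100 - 62\right) \left(-40\right) - 38312} = \sqrt{\left(-162\right) \left(-40\right) - 38312} = \sqrt{6480 - 38312} = \sqrt{-31832} = 2 i \sqrt{7958}$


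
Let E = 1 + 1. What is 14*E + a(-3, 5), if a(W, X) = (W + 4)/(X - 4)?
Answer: 29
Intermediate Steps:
a(W, X) = (4 + W)/(-4 + X)
E = 2
14*E + a(-3, 5) = 14*2 + (4 - 3)/(-4 + 5) = 28 + 1/1 = 28 + 1*1 = 28 + 1 = 29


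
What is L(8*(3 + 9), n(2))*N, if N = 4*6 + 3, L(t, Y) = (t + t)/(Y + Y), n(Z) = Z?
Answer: 1296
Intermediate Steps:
L(t, Y) = t/Y (L(t, Y) = (2*t)/((2*Y)) = (2*t)*(1/(2*Y)) = t/Y)
N = 27 (N = 24 + 3 = 27)
L(8*(3 + 9), n(2))*N = ((8*(3 + 9))/2)*27 = ((8*12)*(½))*27 = (96*(½))*27 = 48*27 = 1296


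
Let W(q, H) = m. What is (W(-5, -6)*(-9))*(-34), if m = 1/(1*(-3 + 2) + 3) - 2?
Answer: -459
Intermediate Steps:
m = -3/2 (m = 1/(1*(-1) + 3) - 2 = 1/(-1 + 3) - 2 = 1/2 - 2 = (½)*1 - 2 = ½ - 2 = -3/2 ≈ -1.5000)
W(q, H) = -3/2
(W(-5, -6)*(-9))*(-34) = -3/2*(-9)*(-34) = (27/2)*(-34) = -459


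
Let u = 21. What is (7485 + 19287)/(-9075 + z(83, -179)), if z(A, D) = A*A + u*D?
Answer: -26772/5945 ≈ -4.5033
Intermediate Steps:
z(A, D) = A² + 21*D (z(A, D) = A*A + 21*D = A² + 21*D)
(7485 + 19287)/(-9075 + z(83, -179)) = (7485 + 19287)/(-9075 + (83² + 21*(-179))) = 26772/(-9075 + (6889 - 3759)) = 26772/(-9075 + 3130) = 26772/(-5945) = 26772*(-1/5945) = -26772/5945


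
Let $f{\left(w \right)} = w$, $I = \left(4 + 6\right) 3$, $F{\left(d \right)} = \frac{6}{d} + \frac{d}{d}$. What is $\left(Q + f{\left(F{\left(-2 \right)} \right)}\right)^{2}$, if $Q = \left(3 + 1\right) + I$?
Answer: $1024$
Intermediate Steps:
$F{\left(d \right)} = 1 + \frac{6}{d}$ ($F{\left(d \right)} = \frac{6}{d} + 1 = 1 + \frac{6}{d}$)
$I = 30$ ($I = 10 \cdot 3 = 30$)
$Q = 34$ ($Q = \left(3 + 1\right) + 30 = 4 + 30 = 34$)
$\left(Q + f{\left(F{\left(-2 \right)} \right)}\right)^{2} = \left(34 + \frac{6 - 2}{-2}\right)^{2} = \left(34 - 2\right)^{2} = 32^{2} = 1024$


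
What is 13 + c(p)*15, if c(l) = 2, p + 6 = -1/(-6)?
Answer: 43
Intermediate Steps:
p = -35/6 (p = -6 - 1/(-6) = -6 - 1*(-⅙) = -6 + ⅙ = -35/6 ≈ -5.8333)
13 + c(p)*15 = 13 + 2*15 = 13 + 30 = 43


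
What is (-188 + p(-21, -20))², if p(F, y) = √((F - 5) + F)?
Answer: (188 - I*√47)² ≈ 35297.0 - 2577.7*I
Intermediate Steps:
p(F, y) = √(-5 + 2*F) (p(F, y) = √((-5 + F) + F) = √(-5 + 2*F))
(-188 + p(-21, -20))² = (-188 + √(-5 + 2*(-21)))² = (-188 + √(-5 - 42))² = (-188 + √(-47))² = (-188 + I*√47)²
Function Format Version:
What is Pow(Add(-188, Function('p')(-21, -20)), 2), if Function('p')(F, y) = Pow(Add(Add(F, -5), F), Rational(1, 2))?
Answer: Pow(Add(188, Mul(-1, I, Pow(47, Rational(1, 2)))), 2) ≈ Add(35297., Mul(-2577.7, I))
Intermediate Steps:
Function('p')(F, y) = Pow(Add(-5, Mul(2, F)), Rational(1, 2)) (Function('p')(F, y) = Pow(Add(Add(-5, F), F), Rational(1, 2)) = Pow(Add(-5, Mul(2, F)), Rational(1, 2)))
Pow(Add(-188, Function('p')(-21, -20)), 2) = Pow(Add(-188, Pow(Add(-5, Mul(2, -21)), Rational(1, 2))), 2) = Pow(Add(-188, Pow(Add(-5, -42), Rational(1, 2))), 2) = Pow(Add(-188, Pow(-47, Rational(1, 2))), 2) = Pow(Add(-188, Mul(I, Pow(47, Rational(1, 2)))), 2)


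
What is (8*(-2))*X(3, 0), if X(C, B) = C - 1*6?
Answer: 48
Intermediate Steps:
X(C, B) = -6 + C (X(C, B) = C - 6 = -6 + C)
(8*(-2))*X(3, 0) = (8*(-2))*(-6 + 3) = -16*(-3) = 48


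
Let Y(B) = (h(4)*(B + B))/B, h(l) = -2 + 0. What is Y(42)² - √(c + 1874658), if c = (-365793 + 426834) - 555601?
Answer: 16 - √1380098 ≈ -1158.8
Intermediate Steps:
h(l) = -2
Y(B) = -4 (Y(B) = (-2*(B + B))/B = (-4*B)/B = -4)
c = -494560 (c = 61041 - 555601 = -494560)
Y(42)² - √(c + 1874658) = (-4)² - √(-494560 + 1874658) = 16 - √1380098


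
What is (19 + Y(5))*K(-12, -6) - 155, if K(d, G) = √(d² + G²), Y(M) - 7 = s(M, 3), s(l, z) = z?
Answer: -155 + 174*√5 ≈ 234.08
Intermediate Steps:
Y(M) = 10 (Y(M) = 7 + 3 = 10)
K(d, G) = √(G² + d²)
(19 + Y(5))*K(-12, -6) - 155 = (19 + 10)*√((-6)² + (-12)²) - 155 = 29*√(36 + 144) - 155 = 29*√180 - 155 = 29*(6*√5) - 155 = 174*√5 - 155 = -155 + 174*√5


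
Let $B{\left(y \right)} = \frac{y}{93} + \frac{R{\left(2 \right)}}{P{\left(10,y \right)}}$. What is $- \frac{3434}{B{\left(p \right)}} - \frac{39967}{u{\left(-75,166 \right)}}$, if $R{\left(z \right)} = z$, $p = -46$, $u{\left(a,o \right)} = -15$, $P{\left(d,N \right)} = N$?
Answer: $\frac{156181907}{17265} \approx 9046.2$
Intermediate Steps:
$B{\left(y \right)} = \frac{2}{y} + \frac{y}{93}$ ($B{\left(y \right)} = \frac{y}{93} + \frac{2}{y} = \frac{2}{y} + \frac{y}{93}$)
$- \frac{3434}{B{\left(p \right)}} - \frac{39967}{u{\left(-75,166 \right)}} = - \frac{3434}{\frac{2}{-46} + \frac{1}{93} \left(-46\right)} - \frac{39967}{-15} = - \frac{3434}{2 \left(- \frac{1}{46}\right) - \frac{46}{93}} - - \frac{39967}{15} = - \frac{3434}{- \frac{1}{23} - \frac{46}{93}} + \frac{39967}{15} = - \frac{3434}{- \frac{1151}{2139}} + \frac{39967}{15} = \left(-3434\right) \left(- \frac{2139}{1151}\right) + \frac{39967}{15} = \frac{7345326}{1151} + \frac{39967}{15} = \frac{156181907}{17265}$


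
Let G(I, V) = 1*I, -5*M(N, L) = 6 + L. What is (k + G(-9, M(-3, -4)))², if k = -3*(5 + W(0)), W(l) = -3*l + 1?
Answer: 729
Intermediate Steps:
M(N, L) = -6/5 - L/5 (M(N, L) = -(6 + L)/5 = -6/5 - L/5)
W(l) = 1 - 3*l
G(I, V) = I
k = -18 (k = -3*(5 + (1 - 3*0)) = -3*(5 + (1 + 0)) = -3*(5 + 1) = -3*6 = -18)
(k + G(-9, M(-3, -4)))² = (-18 - 9)² = (-27)² = 729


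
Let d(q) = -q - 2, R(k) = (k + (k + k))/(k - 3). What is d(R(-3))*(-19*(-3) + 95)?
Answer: -532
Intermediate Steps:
R(k) = 3*k/(-3 + k) (R(k) = (k + 2*k)/(-3 + k) = (3*k)/(-3 + k) = 3*k/(-3 + k))
d(q) = -2 - q
d(R(-3))*(-19*(-3) + 95) = (-2 - 3*(-3)/(-3 - 3))*(-19*(-3) + 95) = (-2 - 3*(-3)/(-6))*(57 + 95) = (-2 - 3*(-3)*(-1)/6)*152 = (-2 - 1*3/2)*152 = (-2 - 3/2)*152 = -7/2*152 = -532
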